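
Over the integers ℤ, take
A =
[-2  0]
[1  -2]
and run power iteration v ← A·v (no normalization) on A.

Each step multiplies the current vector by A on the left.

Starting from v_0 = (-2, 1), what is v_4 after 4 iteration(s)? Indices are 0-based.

v_0 = (-2, 1).
v_1 = A·v_0 = (4, -4).
v_2 = A·v_1 = (-8, 12).
v_3 = A·v_2 = (16, -32).
v_4 = A·v_3 = (-32, 80).

v_4 = (-32, 80)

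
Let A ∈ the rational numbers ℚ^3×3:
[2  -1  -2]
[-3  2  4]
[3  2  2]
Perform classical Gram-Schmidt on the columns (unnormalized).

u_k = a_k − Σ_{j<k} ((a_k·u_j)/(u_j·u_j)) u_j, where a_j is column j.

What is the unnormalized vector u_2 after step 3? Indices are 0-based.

u_2 = (12/97, 7/97, -1/97)

Step 1: u_0 = a_0 = (2, -3, 3).
Step 2: u_1 = a_1 − (-1/11)·u_0 = (-9/11, 19/11, 25/11).
Step 3: u_2 = a_2 − (-5/11)·u_0 − (144/97)·u_1 = (12/97, 7/97, -1/97).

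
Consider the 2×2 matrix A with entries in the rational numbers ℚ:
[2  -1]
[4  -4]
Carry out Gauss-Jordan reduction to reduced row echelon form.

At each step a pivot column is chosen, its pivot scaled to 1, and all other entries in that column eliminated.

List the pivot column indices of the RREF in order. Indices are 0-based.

[1] R0 /= 2  ⇒  (1, -1/2)
     R1 -= 4·R0  ⇒  (0, -2)
[2] R1 /= -2  ⇒  (0, 1)
     R0 -= -1/2·R1  ⇒  (1, 0)

pivot columns: 0, 1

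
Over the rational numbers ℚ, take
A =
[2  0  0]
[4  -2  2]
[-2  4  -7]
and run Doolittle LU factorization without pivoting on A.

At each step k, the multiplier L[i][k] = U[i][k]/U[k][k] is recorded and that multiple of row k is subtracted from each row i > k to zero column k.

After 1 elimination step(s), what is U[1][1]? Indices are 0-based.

[col 0] pivot 2
  R1 -= 2*R0 → (0, -2, 2)  (L[1][0] := 2)
  R2 -= -1*R0 → (0, 4, -7)  (L[2][0] := -1)

U[1][1] = -2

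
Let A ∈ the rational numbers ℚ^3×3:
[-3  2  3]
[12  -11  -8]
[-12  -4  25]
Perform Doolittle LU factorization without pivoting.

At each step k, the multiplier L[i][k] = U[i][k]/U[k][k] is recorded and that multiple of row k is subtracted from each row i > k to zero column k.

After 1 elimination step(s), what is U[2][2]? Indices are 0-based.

Step 1: pivot at (0,0) is -3.
  row1 ← row1 − (-4)·row0  ⇒  L[1][0]=-4, U row1=(0, -3, 4)
  row2 ← row2 − (4)·row0  ⇒  L[2][0]=4, U row2=(0, -12, 13)

U[2][2] = 13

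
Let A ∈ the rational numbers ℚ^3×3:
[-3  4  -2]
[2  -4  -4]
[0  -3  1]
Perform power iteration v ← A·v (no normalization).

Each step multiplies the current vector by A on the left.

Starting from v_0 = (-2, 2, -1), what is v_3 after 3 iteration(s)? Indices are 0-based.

v_3 = (532, -568, -259)

v_0 = (-2, 2, -1).
v_1 = A·v_0 = (16, -8, -7).
v_2 = A·v_1 = (-66, 92, 17).
v_3 = A·v_2 = (532, -568, -259).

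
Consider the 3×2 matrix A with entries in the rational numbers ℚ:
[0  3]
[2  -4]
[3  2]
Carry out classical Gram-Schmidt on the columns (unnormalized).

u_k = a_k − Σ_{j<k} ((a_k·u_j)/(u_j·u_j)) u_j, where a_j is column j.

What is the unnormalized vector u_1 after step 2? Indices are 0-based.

u_1 = (3, -48/13, 32/13)

Step 1: u_0 = a_0 = (0, 2, 3).
Step 2: u_1 = a_1 − (-2/13)·u_0 = (3, -48/13, 32/13).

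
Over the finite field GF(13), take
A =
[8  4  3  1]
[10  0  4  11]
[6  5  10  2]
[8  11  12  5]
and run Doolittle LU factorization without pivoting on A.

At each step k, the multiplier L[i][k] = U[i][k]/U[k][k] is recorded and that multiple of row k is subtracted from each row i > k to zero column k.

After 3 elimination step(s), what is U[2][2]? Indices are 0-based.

k=0: U[0][0]=8
  eliminate (1,0): mult=11, new row 1: (0, 8, 10, 0); set L[1][0]=11
  eliminate (2,0): mult=4, new row 2: (0, 2, 11, 11); set L[2][0]=4
  eliminate (3,0): mult=1, new row 3: (0, 7, 9, 4); set L[3][0]=1
k=1: U[1][1]=8
  eliminate (2,1): mult=10, new row 2: (0, 0, 2, 11); set L[2][1]=10
  eliminate (3,1): mult=9, new row 3: (0, 0, 10, 4); set L[3][1]=9
k=2: U[2][2]=2
  eliminate (3,2): mult=5, new row 3: (0, 0, 0, 1); set L[3][2]=5

U[2][2] = 2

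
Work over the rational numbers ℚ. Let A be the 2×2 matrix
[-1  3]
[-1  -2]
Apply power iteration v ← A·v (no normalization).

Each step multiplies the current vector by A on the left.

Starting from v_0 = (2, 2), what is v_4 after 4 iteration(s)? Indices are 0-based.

v_4 = (-28, -58)

v_0 = (2, 2).
v_1 = A·v_0 = (4, -6).
v_2 = A·v_1 = (-22, 8).
v_3 = A·v_2 = (46, 6).
v_4 = A·v_3 = (-28, -58).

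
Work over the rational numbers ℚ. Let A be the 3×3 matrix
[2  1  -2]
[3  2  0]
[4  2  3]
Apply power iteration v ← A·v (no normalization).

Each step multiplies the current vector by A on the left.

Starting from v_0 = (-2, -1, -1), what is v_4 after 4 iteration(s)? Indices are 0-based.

v_4 = (658, 371, -105)

v_0 = (-2, -1, -1).
v_1 = A·v_0 = (-3, -8, -13).
v_2 = A·v_1 = (12, -25, -67).
v_3 = A·v_2 = (133, -14, -203).
v_4 = A·v_3 = (658, 371, -105).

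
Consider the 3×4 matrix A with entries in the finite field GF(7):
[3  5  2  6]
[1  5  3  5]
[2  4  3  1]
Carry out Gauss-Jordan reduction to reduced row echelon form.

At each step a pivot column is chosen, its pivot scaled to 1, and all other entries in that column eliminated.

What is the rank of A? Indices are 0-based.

[1] R0 /= 3  ⇒  (1, 4, 3, 2)
     R1 -= 1·R0  ⇒  (0, 1, 0, 3)
     R2 -= 2·R0  ⇒  (0, 3, 4, 4)
[2] R1 /= 1  ⇒  (0, 1, 0, 3)
     R0 -= 4·R1  ⇒  (1, 0, 3, 4)
     R2 -= 3·R1  ⇒  (0, 0, 4, 2)
[3] R2 /= 4  ⇒  (0, 0, 1, 4)
     R0 -= 3·R2  ⇒  (1, 0, 0, 6)

rank = 3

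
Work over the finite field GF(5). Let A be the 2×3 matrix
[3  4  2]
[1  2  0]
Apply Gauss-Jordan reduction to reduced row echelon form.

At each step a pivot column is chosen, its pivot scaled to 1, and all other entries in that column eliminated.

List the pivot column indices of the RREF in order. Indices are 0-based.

pivot columns: 0, 1

step 1: normalize row 0 (÷3) = (1, 3, 4)
  row 1: subtract 1×row0 = (0, 4, 1)
step 2: normalize row 1 (÷4) = (0, 1, 4)
  row 0: subtract 3×row1 = (1, 0, 2)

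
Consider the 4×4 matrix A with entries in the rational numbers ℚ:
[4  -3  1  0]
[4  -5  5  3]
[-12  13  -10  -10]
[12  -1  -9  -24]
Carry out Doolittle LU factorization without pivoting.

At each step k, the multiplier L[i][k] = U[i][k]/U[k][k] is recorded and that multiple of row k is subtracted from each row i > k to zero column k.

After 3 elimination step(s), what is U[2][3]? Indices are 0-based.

Step 1: pivot at (0,0) is 4.
  row1 ← row1 − (1)·row0  ⇒  L[1][0]=1, U row1=(0, -2, 4, 3)
  row2 ← row2 − (-3)·row0  ⇒  L[2][0]=-3, U row2=(0, 4, -7, -10)
  row3 ← row3 − (3)·row0  ⇒  L[3][0]=3, U row3=(0, 8, -12, -24)
Step 2: pivot at (1,1) is -2.
  row2 ← row2 − (-2)·row1  ⇒  L[2][1]=-2, U row2=(0, 0, 1, -4)
  row3 ← row3 − (-4)·row1  ⇒  L[3][1]=-4, U row3=(0, 0, 4, -12)
Step 3: pivot at (2,2) is 1.
  row3 ← row3 − (4)·row2  ⇒  L[3][2]=4, U row3=(0, 0, 0, 4)

U[2][3] = -4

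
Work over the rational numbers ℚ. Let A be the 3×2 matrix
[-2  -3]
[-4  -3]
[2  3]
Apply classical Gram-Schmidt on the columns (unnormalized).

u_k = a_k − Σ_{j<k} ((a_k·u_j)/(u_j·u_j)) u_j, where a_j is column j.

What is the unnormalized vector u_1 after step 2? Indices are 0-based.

Step 1: u_0 = a_0 = (-2, -4, 2).
Step 2: u_1 = a_1 − (1)·u_0 = (-1, 1, 1).

u_1 = (-1, 1, 1)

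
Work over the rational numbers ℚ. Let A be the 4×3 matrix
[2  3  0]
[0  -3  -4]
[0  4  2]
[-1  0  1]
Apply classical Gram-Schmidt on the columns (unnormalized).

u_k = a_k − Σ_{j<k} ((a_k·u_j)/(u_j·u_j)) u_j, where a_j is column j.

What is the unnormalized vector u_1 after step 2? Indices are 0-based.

u_1 = (3/5, -3, 4, 6/5)

Step 1: u_0 = a_0 = (2, 0, 0, -1).
Step 2: u_1 = a_1 − (6/5)·u_0 = (3/5, -3, 4, 6/5).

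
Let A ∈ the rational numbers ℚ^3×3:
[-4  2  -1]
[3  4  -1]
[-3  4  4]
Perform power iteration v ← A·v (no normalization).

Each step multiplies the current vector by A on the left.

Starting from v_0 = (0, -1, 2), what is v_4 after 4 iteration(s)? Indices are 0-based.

v_0 = (0, -1, 2).
v_1 = A·v_0 = (-4, -6, 4).
v_2 = A·v_1 = (0, -40, 4).
v_3 = A·v_2 = (-84, -164, -144).
v_4 = A·v_3 = (152, -764, -980).

v_4 = (152, -764, -980)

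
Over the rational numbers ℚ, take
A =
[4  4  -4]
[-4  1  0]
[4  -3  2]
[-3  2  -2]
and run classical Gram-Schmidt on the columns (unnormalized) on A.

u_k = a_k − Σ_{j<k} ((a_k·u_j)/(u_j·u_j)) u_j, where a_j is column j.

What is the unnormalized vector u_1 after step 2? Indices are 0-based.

u_1 = (84/19, 11/19, -49/19, 32/19)

Step 1: u_0 = a_0 = (4, -4, 4, -3).
Step 2: u_1 = a_1 − (-2/19)·u_0 = (84/19, 11/19, -49/19, 32/19).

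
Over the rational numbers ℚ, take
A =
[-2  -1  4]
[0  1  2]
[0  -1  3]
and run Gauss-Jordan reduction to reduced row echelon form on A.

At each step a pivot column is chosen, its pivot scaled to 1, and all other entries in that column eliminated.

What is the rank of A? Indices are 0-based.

[1] R0 /= -2  ⇒  (1, 1/2, -2)
[2] R1 /= 1  ⇒  (0, 1, 2)
     R0 -= 1/2·R1  ⇒  (1, 0, -3)
     R2 -= -1·R1  ⇒  (0, 0, 5)
[3] R2 /= 5  ⇒  (0, 0, 1)
     R0 -= -3·R2  ⇒  (1, 0, 0)
     R1 -= 2·R2  ⇒  (0, 1, 0)

rank = 3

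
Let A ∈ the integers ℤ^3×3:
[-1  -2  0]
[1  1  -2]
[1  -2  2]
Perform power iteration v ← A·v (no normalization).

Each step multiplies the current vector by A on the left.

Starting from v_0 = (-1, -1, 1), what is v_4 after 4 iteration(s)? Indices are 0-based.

v_0 = (-1, -1, 1).
v_1 = A·v_0 = (3, -4, 3).
v_2 = A·v_1 = (5, -7, 17).
v_3 = A·v_2 = (9, -36, 53).
v_4 = A·v_3 = (63, -133, 187).

v_4 = (63, -133, 187)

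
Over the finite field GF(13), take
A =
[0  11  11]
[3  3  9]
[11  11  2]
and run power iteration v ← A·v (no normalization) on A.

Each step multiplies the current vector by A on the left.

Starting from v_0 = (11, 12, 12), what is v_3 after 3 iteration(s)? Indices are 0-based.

v_3 = (5, 0, 2)

v_0 = (11, 12, 12).
v_1 = A·v_0 = (4, 8, 4).
v_2 = A·v_1 = (2, 7, 10).
v_3 = A·v_2 = (5, 0, 2).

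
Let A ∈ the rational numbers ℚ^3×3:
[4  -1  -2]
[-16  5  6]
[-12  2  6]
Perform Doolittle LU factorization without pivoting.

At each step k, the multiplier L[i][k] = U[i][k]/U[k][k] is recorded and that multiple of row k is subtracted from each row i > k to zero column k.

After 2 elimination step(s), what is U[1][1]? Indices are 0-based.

[col 0] pivot 4
  R1 -= -4*R0 → (0, 1, -2)  (L[1][0] := -4)
  R2 -= -3*R0 → (0, -1, 0)  (L[2][0] := -3)
[col 1] pivot 1
  R2 -= -1*R1 → (0, 0, -2)  (L[2][1] := -1)

U[1][1] = 1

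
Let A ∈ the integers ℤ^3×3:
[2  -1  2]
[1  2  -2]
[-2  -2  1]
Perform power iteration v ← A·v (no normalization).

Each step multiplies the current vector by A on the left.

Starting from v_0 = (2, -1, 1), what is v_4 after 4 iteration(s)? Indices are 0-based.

v_0 = (2, -1, 1).
v_1 = A·v_0 = (7, -2, -1).
v_2 = A·v_1 = (14, 5, -11).
v_3 = A·v_2 = (1, 46, -49).
v_4 = A·v_3 = (-142, 191, -143).

v_4 = (-142, 191, -143)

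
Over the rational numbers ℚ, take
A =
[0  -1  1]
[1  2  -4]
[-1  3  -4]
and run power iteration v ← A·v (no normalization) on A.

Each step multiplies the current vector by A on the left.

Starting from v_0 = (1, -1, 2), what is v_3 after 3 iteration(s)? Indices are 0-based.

v_3 = (-15, -9, 30)

v_0 = (1, -1, 2).
v_1 = A·v_0 = (3, -9, -12).
v_2 = A·v_1 = (-3, 33, 18).
v_3 = A·v_2 = (-15, -9, 30).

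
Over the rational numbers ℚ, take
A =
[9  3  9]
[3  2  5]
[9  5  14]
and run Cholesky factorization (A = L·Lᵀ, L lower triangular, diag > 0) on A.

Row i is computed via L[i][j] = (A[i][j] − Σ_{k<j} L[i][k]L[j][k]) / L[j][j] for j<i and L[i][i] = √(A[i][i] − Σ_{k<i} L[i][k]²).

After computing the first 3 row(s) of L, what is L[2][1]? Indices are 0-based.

Step 1: L[0][0] = √(9) = 3.
  L[1][0] = (3) / L[0][0] = 1.
Step 2: L[1][1] = √(1) = 1.
  L[2][0] = (9) / L[0][0] = 3.
  L[2][1] = (2) / L[1][1] = 2.
Step 3: L[2][2] = √(1) = 1.

L[2][1] = 2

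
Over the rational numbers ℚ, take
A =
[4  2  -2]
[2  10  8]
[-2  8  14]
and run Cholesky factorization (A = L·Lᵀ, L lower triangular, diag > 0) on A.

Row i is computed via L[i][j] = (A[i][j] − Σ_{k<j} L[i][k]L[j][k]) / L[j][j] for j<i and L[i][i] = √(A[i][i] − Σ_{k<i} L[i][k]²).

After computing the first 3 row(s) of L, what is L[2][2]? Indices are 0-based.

Step 1: L[0][0] = √(4) = 2.
  L[1][0] = (2) / L[0][0] = 1.
Step 2: L[1][1] = √(9) = 3.
  L[2][0] = (-2) / L[0][0] = -1.
  L[2][1] = (9) / L[1][1] = 3.
Step 3: L[2][2] = √(4) = 2.

L[2][2] = 2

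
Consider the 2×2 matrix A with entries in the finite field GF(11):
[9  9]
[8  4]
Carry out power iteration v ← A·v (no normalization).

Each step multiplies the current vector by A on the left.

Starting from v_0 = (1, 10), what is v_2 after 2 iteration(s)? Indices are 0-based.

v_0 = (1, 10).
v_1 = A·v_0 = (0, 4).
v_2 = A·v_1 = (3, 5).

v_2 = (3, 5)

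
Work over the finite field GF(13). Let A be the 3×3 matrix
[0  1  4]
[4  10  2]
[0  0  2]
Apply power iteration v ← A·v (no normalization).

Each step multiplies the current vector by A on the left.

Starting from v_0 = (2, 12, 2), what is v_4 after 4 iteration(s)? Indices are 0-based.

v_0 = (2, 12, 2).
v_1 = A·v_0 = (7, 2, 4).
v_2 = A·v_1 = (5, 4, 8).
v_3 = A·v_2 = (10, 11, 3).
v_4 = A·v_3 = (10, 0, 6).

v_4 = (10, 0, 6)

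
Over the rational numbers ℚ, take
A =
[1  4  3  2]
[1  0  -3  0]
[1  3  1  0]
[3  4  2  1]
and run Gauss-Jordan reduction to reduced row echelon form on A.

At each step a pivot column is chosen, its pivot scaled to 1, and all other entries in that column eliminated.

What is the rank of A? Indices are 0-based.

rank = 4

step 1: normalize row 0 (÷1) = (1, 4, 3, 2)
  row 1: subtract 1×row0 = (0, -4, -6, -2)
  row 2: subtract 1×row0 = (0, -1, -2, -2)
  row 3: subtract 3×row0 = (0, -8, -7, -5)
step 2: normalize row 1 (÷-4) = (0, 1, 3/2, 1/2)
  row 0: subtract 4×row1 = (1, 0, -3, 0)
  row 2: subtract -1×row1 = (0, 0, -1/2, -3/2)
  row 3: subtract -8×row1 = (0, 0, 5, -1)
step 3: normalize row 2 (÷-1/2) = (0, 0, 1, 3)
  row 0: subtract -3×row2 = (1, 0, 0, 9)
  row 1: subtract 3/2×row2 = (0, 1, 0, -4)
  row 3: subtract 5×row2 = (0, 0, 0, -16)
step 4: normalize row 3 (÷-16) = (0, 0, 0, 1)
  row 0: subtract 9×row3 = (1, 0, 0, 0)
  row 1: subtract -4×row3 = (0, 1, 0, 0)
  row 2: subtract 3×row3 = (0, 0, 1, 0)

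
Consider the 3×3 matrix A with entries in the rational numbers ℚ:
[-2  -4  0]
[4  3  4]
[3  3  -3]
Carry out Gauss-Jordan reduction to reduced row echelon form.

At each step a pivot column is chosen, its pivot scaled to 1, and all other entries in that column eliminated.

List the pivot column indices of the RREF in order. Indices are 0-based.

pivot(0,0)=-2: scale R0 → (1, 2, 0)
  clear (1,0): R1 −= (4)R0 → (0, -5, 4)
  clear (2,0): R2 −= (3)R0 → (0, -3, -3)
pivot(1,1)=-5: scale R1 → (0, 1, -4/5)
  clear (0,1): R0 −= (2)R1 → (1, 0, 8/5)
  clear (2,1): R2 −= (-3)R1 → (0, 0, -27/5)
pivot(2,2)=-27/5: scale R2 → (0, 0, 1)
  clear (0,2): R0 −= (8/5)R2 → (1, 0, 0)
  clear (1,2): R1 −= (-4/5)R2 → (0, 1, 0)

pivot columns: 0, 1, 2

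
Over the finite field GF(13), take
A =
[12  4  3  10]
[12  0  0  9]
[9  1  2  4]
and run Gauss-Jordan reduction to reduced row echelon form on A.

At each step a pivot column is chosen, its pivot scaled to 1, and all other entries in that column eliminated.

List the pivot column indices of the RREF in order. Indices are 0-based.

step 1: normalize row 0 (÷12) = (1, 9, 10, 3)
  row 1: subtract 12×row0 = (0, 9, 10, 12)
  row 2: subtract 9×row0 = (0, 11, 3, 3)
step 2: normalize row 1 (÷9) = (0, 1, 4, 10)
  row 0: subtract 9×row1 = (1, 0, 0, 4)
  row 2: subtract 11×row1 = (0, 0, 11, 10)
step 3: normalize row 2 (÷11) = (0, 0, 1, 8)
  row 1: subtract 4×row2 = (0, 1, 0, 4)

pivot columns: 0, 1, 2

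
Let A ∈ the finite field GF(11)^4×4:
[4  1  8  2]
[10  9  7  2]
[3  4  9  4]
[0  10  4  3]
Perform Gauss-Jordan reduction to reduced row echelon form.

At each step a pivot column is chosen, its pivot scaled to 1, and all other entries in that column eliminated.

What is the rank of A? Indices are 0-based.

pivot(0,0)=4: scale R0 → (1, 3, 2, 6)
  clear (1,0): R1 −= (10)R0 → (0, 1, 9, 8)
  clear (2,0): R2 −= (3)R0 → (0, 6, 3, 8)
pivot(1,1)=1: scale R1 → (0, 1, 9, 8)
  clear (0,1): R0 −= (3)R1 → (1, 0, 8, 4)
  clear (2,1): R2 −= (6)R1 → (0, 0, 4, 4)
  clear (3,1): R3 −= (10)R1 → (0, 0, 2, 0)
pivot(2,2)=4: scale R2 → (0, 0, 1, 1)
  clear (0,2): R0 −= (8)R2 → (1, 0, 0, 7)
  clear (1,2): R1 −= (9)R2 → (0, 1, 0, 10)
  clear (3,2): R3 −= (2)R2 → (0, 0, 0, 9)
pivot(3,3)=9: scale R3 → (0, 0, 0, 1)
  clear (0,3): R0 −= (7)R3 → (1, 0, 0, 0)
  clear (1,3): R1 −= (10)R3 → (0, 1, 0, 0)
  clear (2,3): R2 −= (1)R3 → (0, 0, 1, 0)

rank = 4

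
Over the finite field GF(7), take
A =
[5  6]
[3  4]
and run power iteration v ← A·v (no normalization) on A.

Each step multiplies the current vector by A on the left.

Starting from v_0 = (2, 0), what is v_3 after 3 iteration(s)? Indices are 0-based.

v_0 = (2, 0).
v_1 = A·v_0 = (3, 6).
v_2 = A·v_1 = (2, 5).
v_3 = A·v_2 = (5, 5).

v_3 = (5, 5)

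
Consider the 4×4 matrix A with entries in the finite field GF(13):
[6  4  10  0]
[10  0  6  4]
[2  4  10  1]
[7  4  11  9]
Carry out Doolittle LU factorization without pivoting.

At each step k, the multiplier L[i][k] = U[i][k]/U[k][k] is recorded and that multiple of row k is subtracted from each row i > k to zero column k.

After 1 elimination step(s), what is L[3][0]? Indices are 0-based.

Step 1: pivot at (0,0) is 6.
  row1 ← row1 − (6)·row0  ⇒  L[1][0]=6, U row1=(0, 2, 11, 4)
  row2 ← row2 − (9)·row0  ⇒  L[2][0]=9, U row2=(0, 7, 11, 1)
  row3 ← row3 − (12)·row0  ⇒  L[3][0]=12, U row3=(0, 8, 8, 9)

L[3][0] = 12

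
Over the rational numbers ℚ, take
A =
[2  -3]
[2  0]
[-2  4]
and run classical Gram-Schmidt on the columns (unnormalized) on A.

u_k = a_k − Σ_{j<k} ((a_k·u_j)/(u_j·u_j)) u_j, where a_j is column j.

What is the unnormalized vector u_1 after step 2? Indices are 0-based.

u_1 = (-2/3, 7/3, 5/3)

Step 1: u_0 = a_0 = (2, 2, -2).
Step 2: u_1 = a_1 − (-7/6)·u_0 = (-2/3, 7/3, 5/3).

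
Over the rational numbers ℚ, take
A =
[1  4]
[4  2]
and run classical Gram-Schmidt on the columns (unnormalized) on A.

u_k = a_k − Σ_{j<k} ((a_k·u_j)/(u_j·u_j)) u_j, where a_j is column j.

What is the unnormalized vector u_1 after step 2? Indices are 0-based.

Step 1: u_0 = a_0 = (1, 4).
Step 2: u_1 = a_1 − (12/17)·u_0 = (56/17, -14/17).

u_1 = (56/17, -14/17)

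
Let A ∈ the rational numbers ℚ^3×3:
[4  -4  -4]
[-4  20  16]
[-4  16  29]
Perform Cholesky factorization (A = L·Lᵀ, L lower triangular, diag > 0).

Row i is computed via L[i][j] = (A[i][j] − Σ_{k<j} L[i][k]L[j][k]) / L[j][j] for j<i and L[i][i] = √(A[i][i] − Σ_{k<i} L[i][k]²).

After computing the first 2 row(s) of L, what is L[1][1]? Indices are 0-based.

Step 1: L[0][0] = √(4) = 2.
  L[1][0] = (-4) / L[0][0] = -2.
Step 2: L[1][1] = √(16) = 4.

L[1][1] = 4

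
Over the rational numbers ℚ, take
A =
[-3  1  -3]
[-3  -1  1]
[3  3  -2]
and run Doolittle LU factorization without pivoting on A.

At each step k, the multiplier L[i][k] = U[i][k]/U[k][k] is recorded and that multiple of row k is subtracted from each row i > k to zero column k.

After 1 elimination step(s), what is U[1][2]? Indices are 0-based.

[col 0] pivot -3
  R1 -= 1*R0 → (0, -2, 4)  (L[1][0] := 1)
  R2 -= -1*R0 → (0, 4, -5)  (L[2][0] := -1)

U[1][2] = 4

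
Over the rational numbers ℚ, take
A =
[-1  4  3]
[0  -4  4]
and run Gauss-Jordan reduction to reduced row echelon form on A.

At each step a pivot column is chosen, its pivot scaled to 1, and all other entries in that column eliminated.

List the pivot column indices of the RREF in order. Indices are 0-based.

pivot(0,0)=-1: scale R0 → (1, -4, -3)
pivot(1,1)=-4: scale R1 → (0, 1, -1)
  clear (0,1): R0 −= (-4)R1 → (1, 0, -7)

pivot columns: 0, 1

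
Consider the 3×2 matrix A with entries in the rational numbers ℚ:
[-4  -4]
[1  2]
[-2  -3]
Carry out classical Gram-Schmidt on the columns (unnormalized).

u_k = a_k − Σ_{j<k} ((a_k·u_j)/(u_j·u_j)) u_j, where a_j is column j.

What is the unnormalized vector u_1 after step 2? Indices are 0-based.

Step 1: u_0 = a_0 = (-4, 1, -2).
Step 2: u_1 = a_1 − (8/7)·u_0 = (4/7, 6/7, -5/7).

u_1 = (4/7, 6/7, -5/7)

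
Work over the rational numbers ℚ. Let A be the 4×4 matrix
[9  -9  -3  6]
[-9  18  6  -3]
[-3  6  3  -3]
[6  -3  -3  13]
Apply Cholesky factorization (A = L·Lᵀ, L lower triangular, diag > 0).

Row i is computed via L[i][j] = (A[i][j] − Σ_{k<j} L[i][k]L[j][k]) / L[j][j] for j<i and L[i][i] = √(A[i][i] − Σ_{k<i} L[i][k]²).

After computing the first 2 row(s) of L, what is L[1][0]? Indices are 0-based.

L[1][0] = -3

Step 1: L[0][0] = √(9) = 3.
  L[1][0] = (-9) / L[0][0] = -3.
Step 2: L[1][1] = √(9) = 3.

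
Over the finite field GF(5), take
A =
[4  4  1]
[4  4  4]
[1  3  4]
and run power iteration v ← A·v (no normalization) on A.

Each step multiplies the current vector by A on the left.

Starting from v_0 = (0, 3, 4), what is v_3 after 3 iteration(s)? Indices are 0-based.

v_3 = (3, 3, 4)

v_0 = (0, 3, 4).
v_1 = A·v_0 = (1, 3, 0).
v_2 = A·v_1 = (1, 1, 0).
v_3 = A·v_2 = (3, 3, 4).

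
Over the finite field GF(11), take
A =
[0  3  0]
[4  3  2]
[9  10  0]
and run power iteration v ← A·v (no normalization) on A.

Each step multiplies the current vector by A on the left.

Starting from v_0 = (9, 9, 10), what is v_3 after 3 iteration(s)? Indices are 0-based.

v_0 = (9, 9, 10).
v_1 = A·v_0 = (5, 6, 6).
v_2 = A·v_1 = (7, 6, 6).
v_3 = A·v_2 = (7, 3, 2).

v_3 = (7, 3, 2)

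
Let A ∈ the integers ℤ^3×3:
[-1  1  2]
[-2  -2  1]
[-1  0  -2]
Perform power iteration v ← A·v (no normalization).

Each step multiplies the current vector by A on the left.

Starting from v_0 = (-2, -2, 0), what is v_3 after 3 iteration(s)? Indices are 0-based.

v_3 = (-34, 0, -4)

v_0 = (-2, -2, 0).
v_1 = A·v_0 = (0, 8, 2).
v_2 = A·v_1 = (12, -14, -4).
v_3 = A·v_2 = (-34, 0, -4).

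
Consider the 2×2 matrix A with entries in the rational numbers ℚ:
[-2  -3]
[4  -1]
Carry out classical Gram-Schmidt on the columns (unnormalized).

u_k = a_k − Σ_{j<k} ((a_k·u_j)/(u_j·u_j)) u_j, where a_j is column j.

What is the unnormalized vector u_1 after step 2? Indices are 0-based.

Step 1: u_0 = a_0 = (-2, 4).
Step 2: u_1 = a_1 − (1/10)·u_0 = (-14/5, -7/5).

u_1 = (-14/5, -7/5)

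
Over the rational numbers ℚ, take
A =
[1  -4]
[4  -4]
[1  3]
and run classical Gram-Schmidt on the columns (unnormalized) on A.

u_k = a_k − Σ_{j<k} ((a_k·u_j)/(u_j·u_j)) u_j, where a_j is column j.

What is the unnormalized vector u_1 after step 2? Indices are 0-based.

u_1 = (-55/18, -2/9, 71/18)

Step 1: u_0 = a_0 = (1, 4, 1).
Step 2: u_1 = a_1 − (-17/18)·u_0 = (-55/18, -2/9, 71/18).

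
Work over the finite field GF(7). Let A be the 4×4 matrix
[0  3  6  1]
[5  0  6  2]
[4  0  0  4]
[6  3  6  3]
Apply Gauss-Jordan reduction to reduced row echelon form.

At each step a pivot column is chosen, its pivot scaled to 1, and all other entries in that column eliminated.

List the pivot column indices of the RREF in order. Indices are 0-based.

step 1: exchange rows 0,1
step 1: normalize row 0 (÷5) = (1, 0, 4, 6)
  row 2: subtract 4×row0 = (0, 0, 5, 1)
  row 3: subtract 6×row0 = (0, 3, 3, 2)
step 2: normalize row 1 (÷3) = (0, 1, 2, 5)
  row 3: subtract 3×row1 = (0, 0, 4, 1)
step 3: normalize row 2 (÷5) = (0, 0, 1, 3)
  row 0: subtract 4×row2 = (1, 0, 0, 1)
  row 1: subtract 2×row2 = (0, 1, 0, 6)
  row 3: subtract 4×row2 = (0, 0, 0, 3)
step 4: normalize row 3 (÷3) = (0, 0, 0, 1)
  row 0: subtract 1×row3 = (1, 0, 0, 0)
  row 1: subtract 6×row3 = (0, 1, 0, 0)
  row 2: subtract 3×row3 = (0, 0, 1, 0)

pivot columns: 0, 1, 2, 3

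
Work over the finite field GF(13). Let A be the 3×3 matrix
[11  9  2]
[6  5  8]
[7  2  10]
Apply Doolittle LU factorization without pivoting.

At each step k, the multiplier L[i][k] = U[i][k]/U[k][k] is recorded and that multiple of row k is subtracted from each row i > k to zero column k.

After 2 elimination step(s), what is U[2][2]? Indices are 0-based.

k=0: U[0][0]=11
  eliminate (1,0): mult=10, new row 1: (0, 6, 1); set L[1][0]=10
  eliminate (2,0): mult=3, new row 2: (0, 1, 4); set L[2][0]=3
k=1: U[1][1]=6
  eliminate (2,1): mult=11, new row 2: (0, 0, 6); set L[2][1]=11

U[2][2] = 6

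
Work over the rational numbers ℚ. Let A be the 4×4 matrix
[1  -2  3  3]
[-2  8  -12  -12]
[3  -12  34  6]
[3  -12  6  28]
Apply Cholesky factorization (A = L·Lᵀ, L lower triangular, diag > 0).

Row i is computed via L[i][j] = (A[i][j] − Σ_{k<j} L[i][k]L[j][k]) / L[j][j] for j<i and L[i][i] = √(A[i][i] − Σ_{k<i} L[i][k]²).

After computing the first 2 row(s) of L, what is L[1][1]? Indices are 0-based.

Step 1: L[0][0] = √(1) = 1.
  L[1][0] = (-2) / L[0][0] = -2.
Step 2: L[1][1] = √(4) = 2.

L[1][1] = 2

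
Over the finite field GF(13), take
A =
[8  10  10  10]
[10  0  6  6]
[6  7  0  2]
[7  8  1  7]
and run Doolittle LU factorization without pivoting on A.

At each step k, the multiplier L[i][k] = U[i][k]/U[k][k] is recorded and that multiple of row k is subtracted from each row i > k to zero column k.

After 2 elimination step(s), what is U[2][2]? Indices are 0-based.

Step 1: pivot at (0,0) is 8.
  row1 ← row1 − (11)·row0  ⇒  L[1][0]=11, U row1=(0, 7, 0, 0)
  row2 ← row2 − (4)·row0  ⇒  L[2][0]=4, U row2=(0, 6, 12, 1)
  row3 ← row3 − (9)·row0  ⇒  L[3][0]=9, U row3=(0, 9, 2, 8)
Step 2: pivot at (1,1) is 7.
  row2 ← row2 − (12)·row1  ⇒  L[2][1]=12, U row2=(0, 0, 12, 1)
  row3 ← row3 − (5)·row1  ⇒  L[3][1]=5, U row3=(0, 0, 2, 8)

U[2][2] = 12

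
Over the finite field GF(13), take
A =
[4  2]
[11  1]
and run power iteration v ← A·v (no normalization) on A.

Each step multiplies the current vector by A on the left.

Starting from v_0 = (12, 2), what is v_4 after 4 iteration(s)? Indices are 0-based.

v_4 = (6, 12)

v_0 = (12, 2).
v_1 = A·v_0 = (0, 4).
v_2 = A·v_1 = (8, 4).
v_3 = A·v_2 = (1, 1).
v_4 = A·v_3 = (6, 12).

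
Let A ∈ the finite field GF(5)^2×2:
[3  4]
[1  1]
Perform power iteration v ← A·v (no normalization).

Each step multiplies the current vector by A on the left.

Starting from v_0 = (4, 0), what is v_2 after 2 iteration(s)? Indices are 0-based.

v_0 = (4, 0).
v_1 = A·v_0 = (2, 4).
v_2 = A·v_1 = (2, 1).

v_2 = (2, 1)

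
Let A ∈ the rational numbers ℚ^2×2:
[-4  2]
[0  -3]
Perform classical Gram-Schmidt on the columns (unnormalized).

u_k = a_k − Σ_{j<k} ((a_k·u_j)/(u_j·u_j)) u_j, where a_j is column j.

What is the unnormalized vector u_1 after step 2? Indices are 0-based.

u_1 = (0, -3)

Step 1: u_0 = a_0 = (-4, 0).
Step 2: u_1 = a_1 − (-1/2)·u_0 = (0, -3).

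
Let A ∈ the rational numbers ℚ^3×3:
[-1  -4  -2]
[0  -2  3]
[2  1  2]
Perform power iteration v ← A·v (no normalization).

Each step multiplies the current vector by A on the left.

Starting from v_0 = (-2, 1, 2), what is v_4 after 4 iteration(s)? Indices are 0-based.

v_4 = (70, -107, -2)

v_0 = (-2, 1, 2).
v_1 = A·v_0 = (-6, 4, 1).
v_2 = A·v_1 = (-12, -5, -6).
v_3 = A·v_2 = (44, -8, -41).
v_4 = A·v_3 = (70, -107, -2).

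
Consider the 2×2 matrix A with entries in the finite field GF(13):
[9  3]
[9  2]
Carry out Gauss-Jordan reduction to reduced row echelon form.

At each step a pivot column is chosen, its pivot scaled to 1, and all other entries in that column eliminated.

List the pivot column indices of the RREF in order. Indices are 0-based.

pivot(0,0)=9: scale R0 → (1, 9)
  clear (1,0): R1 −= (9)R0 → (0, 12)
pivot(1,1)=12: scale R1 → (0, 1)
  clear (0,1): R0 −= (9)R1 → (1, 0)

pivot columns: 0, 1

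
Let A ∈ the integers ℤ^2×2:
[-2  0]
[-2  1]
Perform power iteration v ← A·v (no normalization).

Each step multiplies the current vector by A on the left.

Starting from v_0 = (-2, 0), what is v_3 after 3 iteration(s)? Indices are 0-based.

v_3 = (16, 12)

v_0 = (-2, 0).
v_1 = A·v_0 = (4, 4).
v_2 = A·v_1 = (-8, -4).
v_3 = A·v_2 = (16, 12).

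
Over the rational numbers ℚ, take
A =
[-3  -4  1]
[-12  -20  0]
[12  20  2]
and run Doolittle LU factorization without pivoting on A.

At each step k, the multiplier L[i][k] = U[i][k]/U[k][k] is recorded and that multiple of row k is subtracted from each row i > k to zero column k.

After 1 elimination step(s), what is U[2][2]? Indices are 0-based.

U[2][2] = 6

k=0: U[0][0]=-3
  eliminate (1,0): mult=4, new row 1: (0, -4, -4); set L[1][0]=4
  eliminate (2,0): mult=-4, new row 2: (0, 4, 6); set L[2][0]=-4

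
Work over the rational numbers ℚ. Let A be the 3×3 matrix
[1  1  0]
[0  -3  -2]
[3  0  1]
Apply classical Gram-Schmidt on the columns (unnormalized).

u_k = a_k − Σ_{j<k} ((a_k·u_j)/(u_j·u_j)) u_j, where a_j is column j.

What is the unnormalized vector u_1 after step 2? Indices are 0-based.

Step 1: u_0 = a_0 = (1, 0, 3).
Step 2: u_1 = a_1 − (1/10)·u_0 = (9/10, -3, -3/10).

u_1 = (9/10, -3, -3/10)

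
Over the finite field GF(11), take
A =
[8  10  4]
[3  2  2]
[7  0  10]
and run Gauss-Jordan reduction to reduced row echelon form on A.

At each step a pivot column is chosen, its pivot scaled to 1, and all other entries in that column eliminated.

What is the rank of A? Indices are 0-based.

rank = 3

pivot(0,0)=8: scale R0 → (1, 4, 6)
  clear (1,0): R1 −= (3)R0 → (0, 1, 6)
  clear (2,0): R2 −= (7)R0 → (0, 5, 1)
pivot(1,1)=1: scale R1 → (0, 1, 6)
  clear (0,1): R0 −= (4)R1 → (1, 0, 4)
  clear (2,1): R2 −= (5)R1 → (0, 0, 4)
pivot(2,2)=4: scale R2 → (0, 0, 1)
  clear (0,2): R0 −= (4)R2 → (1, 0, 0)
  clear (1,2): R1 −= (6)R2 → (0, 1, 0)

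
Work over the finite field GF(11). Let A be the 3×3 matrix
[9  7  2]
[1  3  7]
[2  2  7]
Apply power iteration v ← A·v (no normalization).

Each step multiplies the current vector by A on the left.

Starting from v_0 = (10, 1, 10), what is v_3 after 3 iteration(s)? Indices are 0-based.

v_0 = (10, 1, 10).
v_1 = A·v_0 = (7, 6, 4).
v_2 = A·v_1 = (3, 9, 10).
v_3 = A·v_2 = (0, 1, 6).

v_3 = (0, 1, 6)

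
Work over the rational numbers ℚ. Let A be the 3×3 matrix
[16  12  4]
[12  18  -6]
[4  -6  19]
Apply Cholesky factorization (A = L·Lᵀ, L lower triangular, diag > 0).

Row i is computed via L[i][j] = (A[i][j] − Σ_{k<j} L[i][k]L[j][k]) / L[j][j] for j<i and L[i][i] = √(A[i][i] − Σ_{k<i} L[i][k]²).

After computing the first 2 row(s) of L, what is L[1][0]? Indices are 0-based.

Step 1: L[0][0] = √(16) = 4.
  L[1][0] = (12) / L[0][0] = 3.
Step 2: L[1][1] = √(9) = 3.

L[1][0] = 3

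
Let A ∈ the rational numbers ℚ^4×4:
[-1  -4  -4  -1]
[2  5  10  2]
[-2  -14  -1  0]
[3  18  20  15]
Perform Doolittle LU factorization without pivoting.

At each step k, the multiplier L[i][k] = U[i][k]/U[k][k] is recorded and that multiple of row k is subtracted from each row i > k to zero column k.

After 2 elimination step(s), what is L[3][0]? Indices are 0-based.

L[3][0] = -3

[col 0] pivot -1
  R1 -= -2*R0 → (0, -3, 2, 0)  (L[1][0] := -2)
  R2 -= 2*R0 → (0, -6, 7, 2)  (L[2][0] := 2)
  R3 -= -3*R0 → (0, 6, 8, 12)  (L[3][0] := -3)
[col 1] pivot -3
  R2 -= 2*R1 → (0, 0, 3, 2)  (L[2][1] := 2)
  R3 -= -2*R1 → (0, 0, 12, 12)  (L[3][1] := -2)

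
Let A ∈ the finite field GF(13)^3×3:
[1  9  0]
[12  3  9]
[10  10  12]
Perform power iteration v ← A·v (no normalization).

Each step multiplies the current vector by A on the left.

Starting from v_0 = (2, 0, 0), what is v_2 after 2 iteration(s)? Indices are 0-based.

v_0 = (2, 0, 0).
v_1 = A·v_0 = (2, 11, 7).
v_2 = A·v_1 = (10, 3, 6).

v_2 = (10, 3, 6)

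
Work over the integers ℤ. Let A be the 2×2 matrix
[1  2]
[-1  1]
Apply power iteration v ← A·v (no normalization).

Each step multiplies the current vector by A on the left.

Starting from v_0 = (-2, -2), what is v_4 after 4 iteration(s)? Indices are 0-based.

v_0 = (-2, -2).
v_1 = A·v_0 = (-6, 0).
v_2 = A·v_1 = (-6, 6).
v_3 = A·v_2 = (6, 12).
v_4 = A·v_3 = (30, 6).

v_4 = (30, 6)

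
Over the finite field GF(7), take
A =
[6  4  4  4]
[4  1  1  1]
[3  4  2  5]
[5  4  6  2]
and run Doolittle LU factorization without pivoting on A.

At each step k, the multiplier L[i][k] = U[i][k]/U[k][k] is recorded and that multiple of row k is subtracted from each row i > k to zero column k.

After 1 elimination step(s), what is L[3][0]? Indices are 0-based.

k=0: U[0][0]=6
  eliminate (1,0): mult=3, new row 1: (0, 3, 3, 3); set L[1][0]=3
  eliminate (2,0): mult=4, new row 2: (0, 2, 0, 3); set L[2][0]=4
  eliminate (3,0): mult=2, new row 3: (0, 3, 5, 1); set L[3][0]=2

L[3][0] = 2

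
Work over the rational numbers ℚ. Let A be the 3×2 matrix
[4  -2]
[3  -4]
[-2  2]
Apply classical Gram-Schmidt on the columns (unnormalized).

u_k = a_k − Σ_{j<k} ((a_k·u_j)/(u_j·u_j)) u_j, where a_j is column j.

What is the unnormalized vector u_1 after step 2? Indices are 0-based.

Step 1: u_0 = a_0 = (4, 3, -2).
Step 2: u_1 = a_1 − (-24/29)·u_0 = (38/29, -44/29, 10/29).

u_1 = (38/29, -44/29, 10/29)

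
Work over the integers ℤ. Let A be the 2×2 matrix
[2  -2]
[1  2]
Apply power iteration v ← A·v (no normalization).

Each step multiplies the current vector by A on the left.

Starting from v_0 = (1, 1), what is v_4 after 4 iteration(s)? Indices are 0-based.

v_4 = (-60, -12)

v_0 = (1, 1).
v_1 = A·v_0 = (0, 3).
v_2 = A·v_1 = (-6, 6).
v_3 = A·v_2 = (-24, 6).
v_4 = A·v_3 = (-60, -12).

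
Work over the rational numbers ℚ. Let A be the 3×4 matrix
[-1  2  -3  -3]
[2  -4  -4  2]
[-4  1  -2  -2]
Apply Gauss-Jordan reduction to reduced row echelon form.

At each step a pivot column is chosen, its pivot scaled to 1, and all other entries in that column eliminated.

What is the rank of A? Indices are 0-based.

pivot(0,0)=-1: scale R0 → (1, -2, 3, 3)
  clear (1,0): R1 −= (2)R0 → (0, 0, -10, -4)
  clear (2,0): R2 −= (-4)R0 → (0, -7, 10, 10)
pivot(1,1): swap R1↔R2
pivot(1,1)=-7: scale R1 → (0, 1, -10/7, -10/7)
  clear (0,1): R0 −= (-2)R1 → (1, 0, 1/7, 1/7)
pivot(2,2)=-10: scale R2 → (0, 0, 1, 2/5)
  clear (0,2): R0 −= (1/7)R2 → (1, 0, 0, 3/35)
  clear (1,2): R1 −= (-10/7)R2 → (0, 1, 0, -6/7)

rank = 3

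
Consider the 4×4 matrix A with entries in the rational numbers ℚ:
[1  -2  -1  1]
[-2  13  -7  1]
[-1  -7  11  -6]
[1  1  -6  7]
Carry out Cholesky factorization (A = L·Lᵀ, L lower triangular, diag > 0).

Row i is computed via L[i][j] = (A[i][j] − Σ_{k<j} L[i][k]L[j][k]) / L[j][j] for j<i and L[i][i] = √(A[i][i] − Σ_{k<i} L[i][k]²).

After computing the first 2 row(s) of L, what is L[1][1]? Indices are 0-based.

L[1][1] = 3

Step 1: L[0][0] = √(1) = 1.
  L[1][0] = (-2) / L[0][0] = -2.
Step 2: L[1][1] = √(9) = 3.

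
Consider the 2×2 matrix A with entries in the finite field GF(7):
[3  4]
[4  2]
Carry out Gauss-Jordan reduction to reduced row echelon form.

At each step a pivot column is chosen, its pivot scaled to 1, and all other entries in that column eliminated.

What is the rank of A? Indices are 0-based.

rank = 2

pivot(0,0)=3: scale R0 → (1, 6)
  clear (1,0): R1 −= (4)R0 → (0, 6)
pivot(1,1)=6: scale R1 → (0, 1)
  clear (0,1): R0 −= (6)R1 → (1, 0)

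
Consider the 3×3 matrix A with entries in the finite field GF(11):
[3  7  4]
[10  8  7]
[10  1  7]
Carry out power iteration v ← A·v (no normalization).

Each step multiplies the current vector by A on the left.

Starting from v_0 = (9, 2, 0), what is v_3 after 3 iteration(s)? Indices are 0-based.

v_3 = (5, 4, 0)

v_0 = (9, 2, 0).
v_1 = A·v_0 = (8, 7, 4).
v_2 = A·v_1 = (1, 10, 5).
v_3 = A·v_2 = (5, 4, 0).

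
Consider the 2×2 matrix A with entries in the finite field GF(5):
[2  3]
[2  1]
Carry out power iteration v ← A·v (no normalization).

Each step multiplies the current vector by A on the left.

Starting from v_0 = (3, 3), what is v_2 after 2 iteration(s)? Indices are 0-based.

v_0 = (3, 3).
v_1 = A·v_0 = (0, 4).
v_2 = A·v_1 = (2, 4).

v_2 = (2, 4)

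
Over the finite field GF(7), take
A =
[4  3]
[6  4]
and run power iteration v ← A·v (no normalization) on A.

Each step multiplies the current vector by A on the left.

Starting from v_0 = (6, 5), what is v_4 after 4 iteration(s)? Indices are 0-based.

v_4 = (0, 2)

v_0 = (6, 5).
v_1 = A·v_0 = (4, 0).
v_2 = A·v_1 = (2, 3).
v_3 = A·v_2 = (3, 3).
v_4 = A·v_3 = (0, 2).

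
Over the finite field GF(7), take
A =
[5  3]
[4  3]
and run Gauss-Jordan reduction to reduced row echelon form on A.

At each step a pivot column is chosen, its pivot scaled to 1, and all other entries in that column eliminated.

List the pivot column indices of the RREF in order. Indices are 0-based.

step 1: normalize row 0 (÷5) = (1, 2)
  row 1: subtract 4×row0 = (0, 2)
step 2: normalize row 1 (÷2) = (0, 1)
  row 0: subtract 2×row1 = (1, 0)

pivot columns: 0, 1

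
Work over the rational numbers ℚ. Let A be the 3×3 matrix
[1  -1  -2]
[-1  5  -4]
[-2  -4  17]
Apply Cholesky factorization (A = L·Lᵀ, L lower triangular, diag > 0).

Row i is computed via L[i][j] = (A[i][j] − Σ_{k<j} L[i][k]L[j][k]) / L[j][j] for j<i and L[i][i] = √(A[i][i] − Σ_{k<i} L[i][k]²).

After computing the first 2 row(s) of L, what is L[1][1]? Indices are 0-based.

Step 1: L[0][0] = √(1) = 1.
  L[1][0] = (-1) / L[0][0] = -1.
Step 2: L[1][1] = √(4) = 2.

L[1][1] = 2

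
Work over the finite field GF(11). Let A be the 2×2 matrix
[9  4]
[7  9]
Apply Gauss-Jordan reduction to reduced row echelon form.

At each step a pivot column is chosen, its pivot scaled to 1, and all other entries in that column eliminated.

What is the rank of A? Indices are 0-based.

rank = 2

step 1: normalize row 0 (÷9) = (1, 9)
  row 1: subtract 7×row0 = (0, 1)
step 2: normalize row 1 (÷1) = (0, 1)
  row 0: subtract 9×row1 = (1, 0)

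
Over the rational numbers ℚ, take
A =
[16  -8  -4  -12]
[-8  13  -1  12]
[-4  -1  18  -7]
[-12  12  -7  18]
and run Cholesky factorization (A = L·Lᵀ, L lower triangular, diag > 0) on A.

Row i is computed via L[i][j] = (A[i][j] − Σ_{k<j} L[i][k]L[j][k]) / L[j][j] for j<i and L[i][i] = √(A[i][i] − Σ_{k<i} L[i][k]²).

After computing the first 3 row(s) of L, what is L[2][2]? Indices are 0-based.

Step 1: L[0][0] = √(16) = 4.
  L[1][0] = (-8) / L[0][0] = -2.
Step 2: L[1][1] = √(9) = 3.
  L[2][0] = (-4) / L[0][0] = -1.
  L[2][1] = (-3) / L[1][1] = -1.
Step 3: L[2][2] = √(16) = 4.

L[2][2] = 4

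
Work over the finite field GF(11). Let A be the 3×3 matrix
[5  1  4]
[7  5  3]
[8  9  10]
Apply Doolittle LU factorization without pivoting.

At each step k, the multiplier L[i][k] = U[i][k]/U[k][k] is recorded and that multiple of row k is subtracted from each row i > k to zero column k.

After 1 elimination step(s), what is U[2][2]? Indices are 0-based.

k=0: U[0][0]=5
  eliminate (1,0): mult=8, new row 1: (0, 8, 4); set L[1][0]=8
  eliminate (2,0): mult=6, new row 2: (0, 3, 8); set L[2][0]=6

U[2][2] = 8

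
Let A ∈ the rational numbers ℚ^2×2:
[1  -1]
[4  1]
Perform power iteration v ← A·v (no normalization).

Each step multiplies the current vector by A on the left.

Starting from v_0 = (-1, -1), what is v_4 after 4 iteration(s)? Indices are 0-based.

v_4 = (-5, 55)

v_0 = (-1, -1).
v_1 = A·v_0 = (0, -5).
v_2 = A·v_1 = (5, -5).
v_3 = A·v_2 = (10, 15).
v_4 = A·v_3 = (-5, 55).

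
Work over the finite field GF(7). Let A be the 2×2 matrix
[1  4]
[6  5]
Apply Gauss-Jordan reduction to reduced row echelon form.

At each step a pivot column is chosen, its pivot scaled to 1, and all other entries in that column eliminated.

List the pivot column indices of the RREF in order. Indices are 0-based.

step 1: normalize row 0 (÷1) = (1, 4)
  row 1: subtract 6×row0 = (0, 2)
step 2: normalize row 1 (÷2) = (0, 1)
  row 0: subtract 4×row1 = (1, 0)

pivot columns: 0, 1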